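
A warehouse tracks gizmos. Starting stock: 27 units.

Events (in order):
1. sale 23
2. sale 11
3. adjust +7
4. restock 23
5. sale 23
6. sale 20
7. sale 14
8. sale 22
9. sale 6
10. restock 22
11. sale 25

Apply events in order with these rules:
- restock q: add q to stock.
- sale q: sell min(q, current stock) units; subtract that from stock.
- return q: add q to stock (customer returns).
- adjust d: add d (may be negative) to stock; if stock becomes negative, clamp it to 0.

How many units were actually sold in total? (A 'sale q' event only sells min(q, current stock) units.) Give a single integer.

Processing events:
Start: stock = 27
  Event 1 (sale 23): sell min(23,27)=23. stock: 27 - 23 = 4. total_sold = 23
  Event 2 (sale 11): sell min(11,4)=4. stock: 4 - 4 = 0. total_sold = 27
  Event 3 (adjust +7): 0 + 7 = 7
  Event 4 (restock 23): 7 + 23 = 30
  Event 5 (sale 23): sell min(23,30)=23. stock: 30 - 23 = 7. total_sold = 50
  Event 6 (sale 20): sell min(20,7)=7. stock: 7 - 7 = 0. total_sold = 57
  Event 7 (sale 14): sell min(14,0)=0. stock: 0 - 0 = 0. total_sold = 57
  Event 8 (sale 22): sell min(22,0)=0. stock: 0 - 0 = 0. total_sold = 57
  Event 9 (sale 6): sell min(6,0)=0. stock: 0 - 0 = 0. total_sold = 57
  Event 10 (restock 22): 0 + 22 = 22
  Event 11 (sale 25): sell min(25,22)=22. stock: 22 - 22 = 0. total_sold = 79
Final: stock = 0, total_sold = 79

Answer: 79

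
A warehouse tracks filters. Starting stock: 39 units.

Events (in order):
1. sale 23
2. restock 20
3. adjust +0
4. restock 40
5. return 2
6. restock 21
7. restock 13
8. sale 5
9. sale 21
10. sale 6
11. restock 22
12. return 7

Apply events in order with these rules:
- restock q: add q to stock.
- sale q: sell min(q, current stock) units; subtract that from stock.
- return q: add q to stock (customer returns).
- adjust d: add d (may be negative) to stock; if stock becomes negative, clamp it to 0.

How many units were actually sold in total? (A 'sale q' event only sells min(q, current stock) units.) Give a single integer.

Processing events:
Start: stock = 39
  Event 1 (sale 23): sell min(23,39)=23. stock: 39 - 23 = 16. total_sold = 23
  Event 2 (restock 20): 16 + 20 = 36
  Event 3 (adjust +0): 36 + 0 = 36
  Event 4 (restock 40): 36 + 40 = 76
  Event 5 (return 2): 76 + 2 = 78
  Event 6 (restock 21): 78 + 21 = 99
  Event 7 (restock 13): 99 + 13 = 112
  Event 8 (sale 5): sell min(5,112)=5. stock: 112 - 5 = 107. total_sold = 28
  Event 9 (sale 21): sell min(21,107)=21. stock: 107 - 21 = 86. total_sold = 49
  Event 10 (sale 6): sell min(6,86)=6. stock: 86 - 6 = 80. total_sold = 55
  Event 11 (restock 22): 80 + 22 = 102
  Event 12 (return 7): 102 + 7 = 109
Final: stock = 109, total_sold = 55

Answer: 55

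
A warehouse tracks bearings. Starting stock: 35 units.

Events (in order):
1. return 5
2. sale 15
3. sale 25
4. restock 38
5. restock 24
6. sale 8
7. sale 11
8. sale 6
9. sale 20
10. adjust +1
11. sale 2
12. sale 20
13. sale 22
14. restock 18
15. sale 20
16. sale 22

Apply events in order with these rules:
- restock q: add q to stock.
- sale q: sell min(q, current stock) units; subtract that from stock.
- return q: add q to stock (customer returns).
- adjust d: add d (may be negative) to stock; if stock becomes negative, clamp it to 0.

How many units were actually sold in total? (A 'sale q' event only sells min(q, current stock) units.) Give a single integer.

Answer: 121

Derivation:
Processing events:
Start: stock = 35
  Event 1 (return 5): 35 + 5 = 40
  Event 2 (sale 15): sell min(15,40)=15. stock: 40 - 15 = 25. total_sold = 15
  Event 3 (sale 25): sell min(25,25)=25. stock: 25 - 25 = 0. total_sold = 40
  Event 4 (restock 38): 0 + 38 = 38
  Event 5 (restock 24): 38 + 24 = 62
  Event 6 (sale 8): sell min(8,62)=8. stock: 62 - 8 = 54. total_sold = 48
  Event 7 (sale 11): sell min(11,54)=11. stock: 54 - 11 = 43. total_sold = 59
  Event 8 (sale 6): sell min(6,43)=6. stock: 43 - 6 = 37. total_sold = 65
  Event 9 (sale 20): sell min(20,37)=20. stock: 37 - 20 = 17. total_sold = 85
  Event 10 (adjust +1): 17 + 1 = 18
  Event 11 (sale 2): sell min(2,18)=2. stock: 18 - 2 = 16. total_sold = 87
  Event 12 (sale 20): sell min(20,16)=16. stock: 16 - 16 = 0. total_sold = 103
  Event 13 (sale 22): sell min(22,0)=0. stock: 0 - 0 = 0. total_sold = 103
  Event 14 (restock 18): 0 + 18 = 18
  Event 15 (sale 20): sell min(20,18)=18. stock: 18 - 18 = 0. total_sold = 121
  Event 16 (sale 22): sell min(22,0)=0. stock: 0 - 0 = 0. total_sold = 121
Final: stock = 0, total_sold = 121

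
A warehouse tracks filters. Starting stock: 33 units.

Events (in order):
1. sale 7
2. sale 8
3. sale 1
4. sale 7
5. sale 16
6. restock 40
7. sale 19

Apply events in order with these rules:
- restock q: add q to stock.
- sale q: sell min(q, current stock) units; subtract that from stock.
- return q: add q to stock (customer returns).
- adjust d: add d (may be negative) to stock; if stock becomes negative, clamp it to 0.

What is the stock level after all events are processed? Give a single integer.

Answer: 21

Derivation:
Processing events:
Start: stock = 33
  Event 1 (sale 7): sell min(7,33)=7. stock: 33 - 7 = 26. total_sold = 7
  Event 2 (sale 8): sell min(8,26)=8. stock: 26 - 8 = 18. total_sold = 15
  Event 3 (sale 1): sell min(1,18)=1. stock: 18 - 1 = 17. total_sold = 16
  Event 4 (sale 7): sell min(7,17)=7. stock: 17 - 7 = 10. total_sold = 23
  Event 5 (sale 16): sell min(16,10)=10. stock: 10 - 10 = 0. total_sold = 33
  Event 6 (restock 40): 0 + 40 = 40
  Event 7 (sale 19): sell min(19,40)=19. stock: 40 - 19 = 21. total_sold = 52
Final: stock = 21, total_sold = 52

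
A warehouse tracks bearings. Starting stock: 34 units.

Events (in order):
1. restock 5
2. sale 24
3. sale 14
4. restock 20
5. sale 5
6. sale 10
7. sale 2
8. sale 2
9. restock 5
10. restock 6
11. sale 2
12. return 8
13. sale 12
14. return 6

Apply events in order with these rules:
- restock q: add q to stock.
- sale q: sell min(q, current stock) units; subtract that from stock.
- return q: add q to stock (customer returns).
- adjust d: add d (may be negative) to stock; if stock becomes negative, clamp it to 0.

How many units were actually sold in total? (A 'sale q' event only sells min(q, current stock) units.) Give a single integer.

Processing events:
Start: stock = 34
  Event 1 (restock 5): 34 + 5 = 39
  Event 2 (sale 24): sell min(24,39)=24. stock: 39 - 24 = 15. total_sold = 24
  Event 3 (sale 14): sell min(14,15)=14. stock: 15 - 14 = 1. total_sold = 38
  Event 4 (restock 20): 1 + 20 = 21
  Event 5 (sale 5): sell min(5,21)=5. stock: 21 - 5 = 16. total_sold = 43
  Event 6 (sale 10): sell min(10,16)=10. stock: 16 - 10 = 6. total_sold = 53
  Event 7 (sale 2): sell min(2,6)=2. stock: 6 - 2 = 4. total_sold = 55
  Event 8 (sale 2): sell min(2,4)=2. stock: 4 - 2 = 2. total_sold = 57
  Event 9 (restock 5): 2 + 5 = 7
  Event 10 (restock 6): 7 + 6 = 13
  Event 11 (sale 2): sell min(2,13)=2. stock: 13 - 2 = 11. total_sold = 59
  Event 12 (return 8): 11 + 8 = 19
  Event 13 (sale 12): sell min(12,19)=12. stock: 19 - 12 = 7. total_sold = 71
  Event 14 (return 6): 7 + 6 = 13
Final: stock = 13, total_sold = 71

Answer: 71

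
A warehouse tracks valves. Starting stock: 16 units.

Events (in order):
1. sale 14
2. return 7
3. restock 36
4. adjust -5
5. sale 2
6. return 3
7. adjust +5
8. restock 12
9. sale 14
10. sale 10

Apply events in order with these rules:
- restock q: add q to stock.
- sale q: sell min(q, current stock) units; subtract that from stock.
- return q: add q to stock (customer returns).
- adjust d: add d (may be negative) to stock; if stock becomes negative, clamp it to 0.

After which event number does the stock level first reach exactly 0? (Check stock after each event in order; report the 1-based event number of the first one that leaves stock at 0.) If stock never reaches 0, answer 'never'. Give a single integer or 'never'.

Processing events:
Start: stock = 16
  Event 1 (sale 14): sell min(14,16)=14. stock: 16 - 14 = 2. total_sold = 14
  Event 2 (return 7): 2 + 7 = 9
  Event 3 (restock 36): 9 + 36 = 45
  Event 4 (adjust -5): 45 + -5 = 40
  Event 5 (sale 2): sell min(2,40)=2. stock: 40 - 2 = 38. total_sold = 16
  Event 6 (return 3): 38 + 3 = 41
  Event 7 (adjust +5): 41 + 5 = 46
  Event 8 (restock 12): 46 + 12 = 58
  Event 9 (sale 14): sell min(14,58)=14. stock: 58 - 14 = 44. total_sold = 30
  Event 10 (sale 10): sell min(10,44)=10. stock: 44 - 10 = 34. total_sold = 40
Final: stock = 34, total_sold = 40

Stock never reaches 0.

Answer: never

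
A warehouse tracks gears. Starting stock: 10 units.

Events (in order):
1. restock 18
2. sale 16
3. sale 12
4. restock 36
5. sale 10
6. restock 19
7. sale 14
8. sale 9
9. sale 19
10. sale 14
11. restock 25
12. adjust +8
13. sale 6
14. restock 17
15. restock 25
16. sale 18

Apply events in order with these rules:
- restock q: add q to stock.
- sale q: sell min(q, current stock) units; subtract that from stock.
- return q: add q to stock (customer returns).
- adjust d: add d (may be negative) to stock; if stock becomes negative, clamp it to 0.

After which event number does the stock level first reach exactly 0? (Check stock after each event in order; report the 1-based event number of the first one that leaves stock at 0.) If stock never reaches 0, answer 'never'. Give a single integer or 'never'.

Processing events:
Start: stock = 10
  Event 1 (restock 18): 10 + 18 = 28
  Event 2 (sale 16): sell min(16,28)=16. stock: 28 - 16 = 12. total_sold = 16
  Event 3 (sale 12): sell min(12,12)=12. stock: 12 - 12 = 0. total_sold = 28
  Event 4 (restock 36): 0 + 36 = 36
  Event 5 (sale 10): sell min(10,36)=10. stock: 36 - 10 = 26. total_sold = 38
  Event 6 (restock 19): 26 + 19 = 45
  Event 7 (sale 14): sell min(14,45)=14. stock: 45 - 14 = 31. total_sold = 52
  Event 8 (sale 9): sell min(9,31)=9. stock: 31 - 9 = 22. total_sold = 61
  Event 9 (sale 19): sell min(19,22)=19. stock: 22 - 19 = 3. total_sold = 80
  Event 10 (sale 14): sell min(14,3)=3. stock: 3 - 3 = 0. total_sold = 83
  Event 11 (restock 25): 0 + 25 = 25
  Event 12 (adjust +8): 25 + 8 = 33
  Event 13 (sale 6): sell min(6,33)=6. stock: 33 - 6 = 27. total_sold = 89
  Event 14 (restock 17): 27 + 17 = 44
  Event 15 (restock 25): 44 + 25 = 69
  Event 16 (sale 18): sell min(18,69)=18. stock: 69 - 18 = 51. total_sold = 107
Final: stock = 51, total_sold = 107

First zero at event 3.

Answer: 3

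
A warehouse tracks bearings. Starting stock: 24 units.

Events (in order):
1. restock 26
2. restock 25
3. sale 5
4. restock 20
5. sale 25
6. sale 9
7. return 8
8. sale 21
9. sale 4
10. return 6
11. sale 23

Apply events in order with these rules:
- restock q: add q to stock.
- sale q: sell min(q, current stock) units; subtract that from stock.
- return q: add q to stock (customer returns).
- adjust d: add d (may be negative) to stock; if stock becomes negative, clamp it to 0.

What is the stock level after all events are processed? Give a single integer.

Processing events:
Start: stock = 24
  Event 1 (restock 26): 24 + 26 = 50
  Event 2 (restock 25): 50 + 25 = 75
  Event 3 (sale 5): sell min(5,75)=5. stock: 75 - 5 = 70. total_sold = 5
  Event 4 (restock 20): 70 + 20 = 90
  Event 5 (sale 25): sell min(25,90)=25. stock: 90 - 25 = 65. total_sold = 30
  Event 6 (sale 9): sell min(9,65)=9. stock: 65 - 9 = 56. total_sold = 39
  Event 7 (return 8): 56 + 8 = 64
  Event 8 (sale 21): sell min(21,64)=21. stock: 64 - 21 = 43. total_sold = 60
  Event 9 (sale 4): sell min(4,43)=4. stock: 43 - 4 = 39. total_sold = 64
  Event 10 (return 6): 39 + 6 = 45
  Event 11 (sale 23): sell min(23,45)=23. stock: 45 - 23 = 22. total_sold = 87
Final: stock = 22, total_sold = 87

Answer: 22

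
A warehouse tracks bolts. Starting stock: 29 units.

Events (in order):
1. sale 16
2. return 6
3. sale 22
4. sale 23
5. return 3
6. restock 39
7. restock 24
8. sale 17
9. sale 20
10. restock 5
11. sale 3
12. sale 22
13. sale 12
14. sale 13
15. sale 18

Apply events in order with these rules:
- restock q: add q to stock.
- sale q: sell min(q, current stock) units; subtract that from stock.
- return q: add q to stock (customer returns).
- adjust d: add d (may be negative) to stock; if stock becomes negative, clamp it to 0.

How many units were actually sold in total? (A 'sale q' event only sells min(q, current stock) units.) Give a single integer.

Processing events:
Start: stock = 29
  Event 1 (sale 16): sell min(16,29)=16. stock: 29 - 16 = 13. total_sold = 16
  Event 2 (return 6): 13 + 6 = 19
  Event 3 (sale 22): sell min(22,19)=19. stock: 19 - 19 = 0. total_sold = 35
  Event 4 (sale 23): sell min(23,0)=0. stock: 0 - 0 = 0. total_sold = 35
  Event 5 (return 3): 0 + 3 = 3
  Event 6 (restock 39): 3 + 39 = 42
  Event 7 (restock 24): 42 + 24 = 66
  Event 8 (sale 17): sell min(17,66)=17. stock: 66 - 17 = 49. total_sold = 52
  Event 9 (sale 20): sell min(20,49)=20. stock: 49 - 20 = 29. total_sold = 72
  Event 10 (restock 5): 29 + 5 = 34
  Event 11 (sale 3): sell min(3,34)=3. stock: 34 - 3 = 31. total_sold = 75
  Event 12 (sale 22): sell min(22,31)=22. stock: 31 - 22 = 9. total_sold = 97
  Event 13 (sale 12): sell min(12,9)=9. stock: 9 - 9 = 0. total_sold = 106
  Event 14 (sale 13): sell min(13,0)=0. stock: 0 - 0 = 0. total_sold = 106
  Event 15 (sale 18): sell min(18,0)=0. stock: 0 - 0 = 0. total_sold = 106
Final: stock = 0, total_sold = 106

Answer: 106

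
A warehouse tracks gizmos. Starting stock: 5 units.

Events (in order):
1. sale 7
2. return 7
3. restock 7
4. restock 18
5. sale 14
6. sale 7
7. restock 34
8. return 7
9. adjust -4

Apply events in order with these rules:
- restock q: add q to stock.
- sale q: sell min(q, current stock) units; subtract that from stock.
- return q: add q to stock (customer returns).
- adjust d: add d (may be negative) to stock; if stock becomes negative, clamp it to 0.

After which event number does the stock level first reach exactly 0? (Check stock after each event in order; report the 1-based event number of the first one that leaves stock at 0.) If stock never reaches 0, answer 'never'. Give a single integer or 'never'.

Processing events:
Start: stock = 5
  Event 1 (sale 7): sell min(7,5)=5. stock: 5 - 5 = 0. total_sold = 5
  Event 2 (return 7): 0 + 7 = 7
  Event 3 (restock 7): 7 + 7 = 14
  Event 4 (restock 18): 14 + 18 = 32
  Event 5 (sale 14): sell min(14,32)=14. stock: 32 - 14 = 18. total_sold = 19
  Event 6 (sale 7): sell min(7,18)=7. stock: 18 - 7 = 11. total_sold = 26
  Event 7 (restock 34): 11 + 34 = 45
  Event 8 (return 7): 45 + 7 = 52
  Event 9 (adjust -4): 52 + -4 = 48
Final: stock = 48, total_sold = 26

First zero at event 1.

Answer: 1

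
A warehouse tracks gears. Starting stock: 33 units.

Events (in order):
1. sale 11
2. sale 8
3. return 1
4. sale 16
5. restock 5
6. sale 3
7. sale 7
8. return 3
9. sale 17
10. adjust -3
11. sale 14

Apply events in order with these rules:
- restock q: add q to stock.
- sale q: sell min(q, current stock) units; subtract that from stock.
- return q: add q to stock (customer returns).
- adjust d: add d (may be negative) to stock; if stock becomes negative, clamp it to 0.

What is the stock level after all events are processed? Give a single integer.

Processing events:
Start: stock = 33
  Event 1 (sale 11): sell min(11,33)=11. stock: 33 - 11 = 22. total_sold = 11
  Event 2 (sale 8): sell min(8,22)=8. stock: 22 - 8 = 14. total_sold = 19
  Event 3 (return 1): 14 + 1 = 15
  Event 4 (sale 16): sell min(16,15)=15. stock: 15 - 15 = 0. total_sold = 34
  Event 5 (restock 5): 0 + 5 = 5
  Event 6 (sale 3): sell min(3,5)=3. stock: 5 - 3 = 2. total_sold = 37
  Event 7 (sale 7): sell min(7,2)=2. stock: 2 - 2 = 0. total_sold = 39
  Event 8 (return 3): 0 + 3 = 3
  Event 9 (sale 17): sell min(17,3)=3. stock: 3 - 3 = 0. total_sold = 42
  Event 10 (adjust -3): 0 + -3 = 0 (clamped to 0)
  Event 11 (sale 14): sell min(14,0)=0. stock: 0 - 0 = 0. total_sold = 42
Final: stock = 0, total_sold = 42

Answer: 0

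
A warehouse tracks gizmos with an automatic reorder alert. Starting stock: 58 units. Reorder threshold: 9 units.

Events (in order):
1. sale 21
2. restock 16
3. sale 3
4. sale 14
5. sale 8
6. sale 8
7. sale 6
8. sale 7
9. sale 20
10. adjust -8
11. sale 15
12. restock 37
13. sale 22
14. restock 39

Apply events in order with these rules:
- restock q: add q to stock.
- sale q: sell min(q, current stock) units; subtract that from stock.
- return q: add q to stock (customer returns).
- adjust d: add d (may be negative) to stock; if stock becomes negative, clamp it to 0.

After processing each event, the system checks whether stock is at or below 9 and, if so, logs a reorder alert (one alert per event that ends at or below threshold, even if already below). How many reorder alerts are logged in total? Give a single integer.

Processing events:
Start: stock = 58
  Event 1 (sale 21): sell min(21,58)=21. stock: 58 - 21 = 37. total_sold = 21
  Event 2 (restock 16): 37 + 16 = 53
  Event 3 (sale 3): sell min(3,53)=3. stock: 53 - 3 = 50. total_sold = 24
  Event 4 (sale 14): sell min(14,50)=14. stock: 50 - 14 = 36. total_sold = 38
  Event 5 (sale 8): sell min(8,36)=8. stock: 36 - 8 = 28. total_sold = 46
  Event 6 (sale 8): sell min(8,28)=8. stock: 28 - 8 = 20. total_sold = 54
  Event 7 (sale 6): sell min(6,20)=6. stock: 20 - 6 = 14. total_sold = 60
  Event 8 (sale 7): sell min(7,14)=7. stock: 14 - 7 = 7. total_sold = 67
  Event 9 (sale 20): sell min(20,7)=7. stock: 7 - 7 = 0. total_sold = 74
  Event 10 (adjust -8): 0 + -8 = 0 (clamped to 0)
  Event 11 (sale 15): sell min(15,0)=0. stock: 0 - 0 = 0. total_sold = 74
  Event 12 (restock 37): 0 + 37 = 37
  Event 13 (sale 22): sell min(22,37)=22. stock: 37 - 22 = 15. total_sold = 96
  Event 14 (restock 39): 15 + 39 = 54
Final: stock = 54, total_sold = 96

Checking against threshold 9:
  After event 1: stock=37 > 9
  After event 2: stock=53 > 9
  After event 3: stock=50 > 9
  After event 4: stock=36 > 9
  After event 5: stock=28 > 9
  After event 6: stock=20 > 9
  After event 7: stock=14 > 9
  After event 8: stock=7 <= 9 -> ALERT
  After event 9: stock=0 <= 9 -> ALERT
  After event 10: stock=0 <= 9 -> ALERT
  After event 11: stock=0 <= 9 -> ALERT
  After event 12: stock=37 > 9
  After event 13: stock=15 > 9
  After event 14: stock=54 > 9
Alert events: [8, 9, 10, 11]. Count = 4

Answer: 4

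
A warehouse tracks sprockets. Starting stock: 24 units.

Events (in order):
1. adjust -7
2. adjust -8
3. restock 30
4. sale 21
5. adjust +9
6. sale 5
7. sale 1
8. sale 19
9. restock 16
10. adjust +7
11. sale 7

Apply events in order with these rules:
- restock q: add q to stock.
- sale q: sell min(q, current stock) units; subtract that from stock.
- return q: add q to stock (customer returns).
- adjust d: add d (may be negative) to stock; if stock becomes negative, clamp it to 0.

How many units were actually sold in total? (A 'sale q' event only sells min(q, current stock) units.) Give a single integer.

Answer: 53

Derivation:
Processing events:
Start: stock = 24
  Event 1 (adjust -7): 24 + -7 = 17
  Event 2 (adjust -8): 17 + -8 = 9
  Event 3 (restock 30): 9 + 30 = 39
  Event 4 (sale 21): sell min(21,39)=21. stock: 39 - 21 = 18. total_sold = 21
  Event 5 (adjust +9): 18 + 9 = 27
  Event 6 (sale 5): sell min(5,27)=5. stock: 27 - 5 = 22. total_sold = 26
  Event 7 (sale 1): sell min(1,22)=1. stock: 22 - 1 = 21. total_sold = 27
  Event 8 (sale 19): sell min(19,21)=19. stock: 21 - 19 = 2. total_sold = 46
  Event 9 (restock 16): 2 + 16 = 18
  Event 10 (adjust +7): 18 + 7 = 25
  Event 11 (sale 7): sell min(7,25)=7. stock: 25 - 7 = 18. total_sold = 53
Final: stock = 18, total_sold = 53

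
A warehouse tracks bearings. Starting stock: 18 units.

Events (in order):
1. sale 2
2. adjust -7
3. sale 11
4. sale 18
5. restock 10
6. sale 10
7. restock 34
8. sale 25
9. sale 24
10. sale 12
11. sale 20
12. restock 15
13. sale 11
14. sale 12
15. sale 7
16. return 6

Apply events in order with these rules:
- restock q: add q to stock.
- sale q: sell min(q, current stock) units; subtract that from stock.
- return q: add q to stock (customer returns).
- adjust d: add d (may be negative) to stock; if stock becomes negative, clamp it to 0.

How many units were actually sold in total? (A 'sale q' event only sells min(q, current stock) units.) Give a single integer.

Processing events:
Start: stock = 18
  Event 1 (sale 2): sell min(2,18)=2. stock: 18 - 2 = 16. total_sold = 2
  Event 2 (adjust -7): 16 + -7 = 9
  Event 3 (sale 11): sell min(11,9)=9. stock: 9 - 9 = 0. total_sold = 11
  Event 4 (sale 18): sell min(18,0)=0. stock: 0 - 0 = 0. total_sold = 11
  Event 5 (restock 10): 0 + 10 = 10
  Event 6 (sale 10): sell min(10,10)=10. stock: 10 - 10 = 0. total_sold = 21
  Event 7 (restock 34): 0 + 34 = 34
  Event 8 (sale 25): sell min(25,34)=25. stock: 34 - 25 = 9. total_sold = 46
  Event 9 (sale 24): sell min(24,9)=9. stock: 9 - 9 = 0. total_sold = 55
  Event 10 (sale 12): sell min(12,0)=0. stock: 0 - 0 = 0. total_sold = 55
  Event 11 (sale 20): sell min(20,0)=0. stock: 0 - 0 = 0. total_sold = 55
  Event 12 (restock 15): 0 + 15 = 15
  Event 13 (sale 11): sell min(11,15)=11. stock: 15 - 11 = 4. total_sold = 66
  Event 14 (sale 12): sell min(12,4)=4. stock: 4 - 4 = 0. total_sold = 70
  Event 15 (sale 7): sell min(7,0)=0. stock: 0 - 0 = 0. total_sold = 70
  Event 16 (return 6): 0 + 6 = 6
Final: stock = 6, total_sold = 70

Answer: 70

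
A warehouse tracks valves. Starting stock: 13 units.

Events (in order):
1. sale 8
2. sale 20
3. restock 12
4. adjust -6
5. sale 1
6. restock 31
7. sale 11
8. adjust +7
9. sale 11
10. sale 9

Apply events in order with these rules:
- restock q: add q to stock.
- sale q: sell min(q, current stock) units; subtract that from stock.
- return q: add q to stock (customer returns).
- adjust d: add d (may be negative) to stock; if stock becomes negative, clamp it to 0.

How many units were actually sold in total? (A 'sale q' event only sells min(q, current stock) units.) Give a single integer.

Processing events:
Start: stock = 13
  Event 1 (sale 8): sell min(8,13)=8. stock: 13 - 8 = 5. total_sold = 8
  Event 2 (sale 20): sell min(20,5)=5. stock: 5 - 5 = 0. total_sold = 13
  Event 3 (restock 12): 0 + 12 = 12
  Event 4 (adjust -6): 12 + -6 = 6
  Event 5 (sale 1): sell min(1,6)=1. stock: 6 - 1 = 5. total_sold = 14
  Event 6 (restock 31): 5 + 31 = 36
  Event 7 (sale 11): sell min(11,36)=11. stock: 36 - 11 = 25. total_sold = 25
  Event 8 (adjust +7): 25 + 7 = 32
  Event 9 (sale 11): sell min(11,32)=11. stock: 32 - 11 = 21. total_sold = 36
  Event 10 (sale 9): sell min(9,21)=9. stock: 21 - 9 = 12. total_sold = 45
Final: stock = 12, total_sold = 45

Answer: 45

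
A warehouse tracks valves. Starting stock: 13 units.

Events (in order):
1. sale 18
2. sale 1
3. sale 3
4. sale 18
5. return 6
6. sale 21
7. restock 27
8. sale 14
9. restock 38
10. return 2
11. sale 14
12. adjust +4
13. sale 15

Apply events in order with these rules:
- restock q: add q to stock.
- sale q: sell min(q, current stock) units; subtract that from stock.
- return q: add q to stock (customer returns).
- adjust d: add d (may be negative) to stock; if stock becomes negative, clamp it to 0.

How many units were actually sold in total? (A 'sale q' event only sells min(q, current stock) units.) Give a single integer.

Processing events:
Start: stock = 13
  Event 1 (sale 18): sell min(18,13)=13. stock: 13 - 13 = 0. total_sold = 13
  Event 2 (sale 1): sell min(1,0)=0. stock: 0 - 0 = 0. total_sold = 13
  Event 3 (sale 3): sell min(3,0)=0. stock: 0 - 0 = 0. total_sold = 13
  Event 4 (sale 18): sell min(18,0)=0. stock: 0 - 0 = 0. total_sold = 13
  Event 5 (return 6): 0 + 6 = 6
  Event 6 (sale 21): sell min(21,6)=6. stock: 6 - 6 = 0. total_sold = 19
  Event 7 (restock 27): 0 + 27 = 27
  Event 8 (sale 14): sell min(14,27)=14. stock: 27 - 14 = 13. total_sold = 33
  Event 9 (restock 38): 13 + 38 = 51
  Event 10 (return 2): 51 + 2 = 53
  Event 11 (sale 14): sell min(14,53)=14. stock: 53 - 14 = 39. total_sold = 47
  Event 12 (adjust +4): 39 + 4 = 43
  Event 13 (sale 15): sell min(15,43)=15. stock: 43 - 15 = 28. total_sold = 62
Final: stock = 28, total_sold = 62

Answer: 62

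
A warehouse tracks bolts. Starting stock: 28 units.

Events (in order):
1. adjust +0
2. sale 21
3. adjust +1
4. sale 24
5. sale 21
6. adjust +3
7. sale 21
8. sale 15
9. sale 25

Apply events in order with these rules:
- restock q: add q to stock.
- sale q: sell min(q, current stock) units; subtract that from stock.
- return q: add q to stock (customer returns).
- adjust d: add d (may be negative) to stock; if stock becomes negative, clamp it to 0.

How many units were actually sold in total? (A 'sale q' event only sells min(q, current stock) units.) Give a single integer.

Answer: 32

Derivation:
Processing events:
Start: stock = 28
  Event 1 (adjust +0): 28 + 0 = 28
  Event 2 (sale 21): sell min(21,28)=21. stock: 28 - 21 = 7. total_sold = 21
  Event 3 (adjust +1): 7 + 1 = 8
  Event 4 (sale 24): sell min(24,8)=8. stock: 8 - 8 = 0. total_sold = 29
  Event 5 (sale 21): sell min(21,0)=0. stock: 0 - 0 = 0. total_sold = 29
  Event 6 (adjust +3): 0 + 3 = 3
  Event 7 (sale 21): sell min(21,3)=3. stock: 3 - 3 = 0. total_sold = 32
  Event 8 (sale 15): sell min(15,0)=0. stock: 0 - 0 = 0. total_sold = 32
  Event 9 (sale 25): sell min(25,0)=0. stock: 0 - 0 = 0. total_sold = 32
Final: stock = 0, total_sold = 32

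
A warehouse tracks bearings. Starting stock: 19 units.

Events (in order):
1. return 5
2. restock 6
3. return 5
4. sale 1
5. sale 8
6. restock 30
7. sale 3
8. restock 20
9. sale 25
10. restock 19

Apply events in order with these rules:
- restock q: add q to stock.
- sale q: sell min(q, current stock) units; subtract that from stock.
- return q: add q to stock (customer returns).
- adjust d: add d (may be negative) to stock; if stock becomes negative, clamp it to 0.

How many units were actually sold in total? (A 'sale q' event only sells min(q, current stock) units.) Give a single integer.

Answer: 37

Derivation:
Processing events:
Start: stock = 19
  Event 1 (return 5): 19 + 5 = 24
  Event 2 (restock 6): 24 + 6 = 30
  Event 3 (return 5): 30 + 5 = 35
  Event 4 (sale 1): sell min(1,35)=1. stock: 35 - 1 = 34. total_sold = 1
  Event 5 (sale 8): sell min(8,34)=8. stock: 34 - 8 = 26. total_sold = 9
  Event 6 (restock 30): 26 + 30 = 56
  Event 7 (sale 3): sell min(3,56)=3. stock: 56 - 3 = 53. total_sold = 12
  Event 8 (restock 20): 53 + 20 = 73
  Event 9 (sale 25): sell min(25,73)=25. stock: 73 - 25 = 48. total_sold = 37
  Event 10 (restock 19): 48 + 19 = 67
Final: stock = 67, total_sold = 37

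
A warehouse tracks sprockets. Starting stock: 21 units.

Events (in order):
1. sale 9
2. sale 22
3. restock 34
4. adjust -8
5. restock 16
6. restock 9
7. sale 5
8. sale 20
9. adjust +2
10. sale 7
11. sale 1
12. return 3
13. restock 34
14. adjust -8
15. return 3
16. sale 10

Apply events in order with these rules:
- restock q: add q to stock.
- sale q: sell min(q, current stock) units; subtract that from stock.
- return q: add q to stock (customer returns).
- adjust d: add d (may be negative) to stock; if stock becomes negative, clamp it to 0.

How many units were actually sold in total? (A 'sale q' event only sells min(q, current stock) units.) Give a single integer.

Answer: 64

Derivation:
Processing events:
Start: stock = 21
  Event 1 (sale 9): sell min(9,21)=9. stock: 21 - 9 = 12. total_sold = 9
  Event 2 (sale 22): sell min(22,12)=12. stock: 12 - 12 = 0. total_sold = 21
  Event 3 (restock 34): 0 + 34 = 34
  Event 4 (adjust -8): 34 + -8 = 26
  Event 5 (restock 16): 26 + 16 = 42
  Event 6 (restock 9): 42 + 9 = 51
  Event 7 (sale 5): sell min(5,51)=5. stock: 51 - 5 = 46. total_sold = 26
  Event 8 (sale 20): sell min(20,46)=20. stock: 46 - 20 = 26. total_sold = 46
  Event 9 (adjust +2): 26 + 2 = 28
  Event 10 (sale 7): sell min(7,28)=7. stock: 28 - 7 = 21. total_sold = 53
  Event 11 (sale 1): sell min(1,21)=1. stock: 21 - 1 = 20. total_sold = 54
  Event 12 (return 3): 20 + 3 = 23
  Event 13 (restock 34): 23 + 34 = 57
  Event 14 (adjust -8): 57 + -8 = 49
  Event 15 (return 3): 49 + 3 = 52
  Event 16 (sale 10): sell min(10,52)=10. stock: 52 - 10 = 42. total_sold = 64
Final: stock = 42, total_sold = 64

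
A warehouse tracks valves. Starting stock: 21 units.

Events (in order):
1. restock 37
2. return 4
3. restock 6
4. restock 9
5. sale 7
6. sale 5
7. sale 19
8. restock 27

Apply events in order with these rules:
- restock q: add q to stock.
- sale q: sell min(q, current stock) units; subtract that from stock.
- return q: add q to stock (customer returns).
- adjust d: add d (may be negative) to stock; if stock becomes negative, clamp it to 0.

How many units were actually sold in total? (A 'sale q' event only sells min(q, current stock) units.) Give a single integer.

Processing events:
Start: stock = 21
  Event 1 (restock 37): 21 + 37 = 58
  Event 2 (return 4): 58 + 4 = 62
  Event 3 (restock 6): 62 + 6 = 68
  Event 4 (restock 9): 68 + 9 = 77
  Event 5 (sale 7): sell min(7,77)=7. stock: 77 - 7 = 70. total_sold = 7
  Event 6 (sale 5): sell min(5,70)=5. stock: 70 - 5 = 65. total_sold = 12
  Event 7 (sale 19): sell min(19,65)=19. stock: 65 - 19 = 46. total_sold = 31
  Event 8 (restock 27): 46 + 27 = 73
Final: stock = 73, total_sold = 31

Answer: 31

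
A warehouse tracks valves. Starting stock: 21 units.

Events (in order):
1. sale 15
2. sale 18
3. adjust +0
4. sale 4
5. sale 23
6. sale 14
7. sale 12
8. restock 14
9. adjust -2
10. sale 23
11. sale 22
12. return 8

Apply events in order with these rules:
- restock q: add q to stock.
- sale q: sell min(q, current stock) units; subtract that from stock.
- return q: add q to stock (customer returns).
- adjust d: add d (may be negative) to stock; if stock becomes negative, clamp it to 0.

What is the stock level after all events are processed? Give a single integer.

Answer: 8

Derivation:
Processing events:
Start: stock = 21
  Event 1 (sale 15): sell min(15,21)=15. stock: 21 - 15 = 6. total_sold = 15
  Event 2 (sale 18): sell min(18,6)=6. stock: 6 - 6 = 0. total_sold = 21
  Event 3 (adjust +0): 0 + 0 = 0
  Event 4 (sale 4): sell min(4,0)=0. stock: 0 - 0 = 0. total_sold = 21
  Event 5 (sale 23): sell min(23,0)=0. stock: 0 - 0 = 0. total_sold = 21
  Event 6 (sale 14): sell min(14,0)=0. stock: 0 - 0 = 0. total_sold = 21
  Event 7 (sale 12): sell min(12,0)=0. stock: 0 - 0 = 0. total_sold = 21
  Event 8 (restock 14): 0 + 14 = 14
  Event 9 (adjust -2): 14 + -2 = 12
  Event 10 (sale 23): sell min(23,12)=12. stock: 12 - 12 = 0. total_sold = 33
  Event 11 (sale 22): sell min(22,0)=0. stock: 0 - 0 = 0. total_sold = 33
  Event 12 (return 8): 0 + 8 = 8
Final: stock = 8, total_sold = 33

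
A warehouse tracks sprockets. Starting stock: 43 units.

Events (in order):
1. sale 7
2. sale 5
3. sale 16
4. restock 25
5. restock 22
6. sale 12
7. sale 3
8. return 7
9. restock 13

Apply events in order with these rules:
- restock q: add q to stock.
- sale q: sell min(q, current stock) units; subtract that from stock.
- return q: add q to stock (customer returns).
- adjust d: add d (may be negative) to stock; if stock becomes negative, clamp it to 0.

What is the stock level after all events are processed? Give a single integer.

Answer: 67

Derivation:
Processing events:
Start: stock = 43
  Event 1 (sale 7): sell min(7,43)=7. stock: 43 - 7 = 36. total_sold = 7
  Event 2 (sale 5): sell min(5,36)=5. stock: 36 - 5 = 31. total_sold = 12
  Event 3 (sale 16): sell min(16,31)=16. stock: 31 - 16 = 15. total_sold = 28
  Event 4 (restock 25): 15 + 25 = 40
  Event 5 (restock 22): 40 + 22 = 62
  Event 6 (sale 12): sell min(12,62)=12. stock: 62 - 12 = 50. total_sold = 40
  Event 7 (sale 3): sell min(3,50)=3. stock: 50 - 3 = 47. total_sold = 43
  Event 8 (return 7): 47 + 7 = 54
  Event 9 (restock 13): 54 + 13 = 67
Final: stock = 67, total_sold = 43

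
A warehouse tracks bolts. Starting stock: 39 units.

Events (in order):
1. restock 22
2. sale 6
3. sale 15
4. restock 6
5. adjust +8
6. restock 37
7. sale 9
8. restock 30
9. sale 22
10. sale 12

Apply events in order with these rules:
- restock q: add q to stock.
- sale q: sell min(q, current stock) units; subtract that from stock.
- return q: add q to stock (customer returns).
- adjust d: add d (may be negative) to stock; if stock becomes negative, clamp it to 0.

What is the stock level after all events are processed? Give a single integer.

Answer: 78

Derivation:
Processing events:
Start: stock = 39
  Event 1 (restock 22): 39 + 22 = 61
  Event 2 (sale 6): sell min(6,61)=6. stock: 61 - 6 = 55. total_sold = 6
  Event 3 (sale 15): sell min(15,55)=15. stock: 55 - 15 = 40. total_sold = 21
  Event 4 (restock 6): 40 + 6 = 46
  Event 5 (adjust +8): 46 + 8 = 54
  Event 6 (restock 37): 54 + 37 = 91
  Event 7 (sale 9): sell min(9,91)=9. stock: 91 - 9 = 82. total_sold = 30
  Event 8 (restock 30): 82 + 30 = 112
  Event 9 (sale 22): sell min(22,112)=22. stock: 112 - 22 = 90. total_sold = 52
  Event 10 (sale 12): sell min(12,90)=12. stock: 90 - 12 = 78. total_sold = 64
Final: stock = 78, total_sold = 64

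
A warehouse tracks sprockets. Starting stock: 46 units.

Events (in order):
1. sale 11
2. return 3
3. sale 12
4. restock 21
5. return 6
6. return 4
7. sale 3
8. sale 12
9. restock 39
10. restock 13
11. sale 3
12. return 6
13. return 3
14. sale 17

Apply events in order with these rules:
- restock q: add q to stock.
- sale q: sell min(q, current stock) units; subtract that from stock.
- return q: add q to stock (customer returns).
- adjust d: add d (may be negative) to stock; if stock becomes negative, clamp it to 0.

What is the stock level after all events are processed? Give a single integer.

Answer: 83

Derivation:
Processing events:
Start: stock = 46
  Event 1 (sale 11): sell min(11,46)=11. stock: 46 - 11 = 35. total_sold = 11
  Event 2 (return 3): 35 + 3 = 38
  Event 3 (sale 12): sell min(12,38)=12. stock: 38 - 12 = 26. total_sold = 23
  Event 4 (restock 21): 26 + 21 = 47
  Event 5 (return 6): 47 + 6 = 53
  Event 6 (return 4): 53 + 4 = 57
  Event 7 (sale 3): sell min(3,57)=3. stock: 57 - 3 = 54. total_sold = 26
  Event 8 (sale 12): sell min(12,54)=12. stock: 54 - 12 = 42. total_sold = 38
  Event 9 (restock 39): 42 + 39 = 81
  Event 10 (restock 13): 81 + 13 = 94
  Event 11 (sale 3): sell min(3,94)=3. stock: 94 - 3 = 91. total_sold = 41
  Event 12 (return 6): 91 + 6 = 97
  Event 13 (return 3): 97 + 3 = 100
  Event 14 (sale 17): sell min(17,100)=17. stock: 100 - 17 = 83. total_sold = 58
Final: stock = 83, total_sold = 58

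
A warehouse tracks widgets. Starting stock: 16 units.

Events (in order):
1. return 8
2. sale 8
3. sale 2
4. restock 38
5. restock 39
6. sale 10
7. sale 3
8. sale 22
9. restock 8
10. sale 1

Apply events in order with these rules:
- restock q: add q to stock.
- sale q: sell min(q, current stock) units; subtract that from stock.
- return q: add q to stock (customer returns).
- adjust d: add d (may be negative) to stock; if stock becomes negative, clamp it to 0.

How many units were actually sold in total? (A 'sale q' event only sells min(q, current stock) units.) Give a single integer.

Answer: 46

Derivation:
Processing events:
Start: stock = 16
  Event 1 (return 8): 16 + 8 = 24
  Event 2 (sale 8): sell min(8,24)=8. stock: 24 - 8 = 16. total_sold = 8
  Event 3 (sale 2): sell min(2,16)=2. stock: 16 - 2 = 14. total_sold = 10
  Event 4 (restock 38): 14 + 38 = 52
  Event 5 (restock 39): 52 + 39 = 91
  Event 6 (sale 10): sell min(10,91)=10. stock: 91 - 10 = 81. total_sold = 20
  Event 7 (sale 3): sell min(3,81)=3. stock: 81 - 3 = 78. total_sold = 23
  Event 8 (sale 22): sell min(22,78)=22. stock: 78 - 22 = 56. total_sold = 45
  Event 9 (restock 8): 56 + 8 = 64
  Event 10 (sale 1): sell min(1,64)=1. stock: 64 - 1 = 63. total_sold = 46
Final: stock = 63, total_sold = 46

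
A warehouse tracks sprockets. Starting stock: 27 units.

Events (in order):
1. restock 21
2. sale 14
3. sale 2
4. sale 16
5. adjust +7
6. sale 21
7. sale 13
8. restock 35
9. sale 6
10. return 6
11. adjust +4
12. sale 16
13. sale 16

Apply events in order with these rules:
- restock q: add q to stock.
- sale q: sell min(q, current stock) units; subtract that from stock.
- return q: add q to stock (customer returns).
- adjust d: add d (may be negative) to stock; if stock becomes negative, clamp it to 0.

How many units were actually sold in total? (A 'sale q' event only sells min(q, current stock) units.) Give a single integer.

Processing events:
Start: stock = 27
  Event 1 (restock 21): 27 + 21 = 48
  Event 2 (sale 14): sell min(14,48)=14. stock: 48 - 14 = 34. total_sold = 14
  Event 3 (sale 2): sell min(2,34)=2. stock: 34 - 2 = 32. total_sold = 16
  Event 4 (sale 16): sell min(16,32)=16. stock: 32 - 16 = 16. total_sold = 32
  Event 5 (adjust +7): 16 + 7 = 23
  Event 6 (sale 21): sell min(21,23)=21. stock: 23 - 21 = 2. total_sold = 53
  Event 7 (sale 13): sell min(13,2)=2. stock: 2 - 2 = 0. total_sold = 55
  Event 8 (restock 35): 0 + 35 = 35
  Event 9 (sale 6): sell min(6,35)=6. stock: 35 - 6 = 29. total_sold = 61
  Event 10 (return 6): 29 + 6 = 35
  Event 11 (adjust +4): 35 + 4 = 39
  Event 12 (sale 16): sell min(16,39)=16. stock: 39 - 16 = 23. total_sold = 77
  Event 13 (sale 16): sell min(16,23)=16. stock: 23 - 16 = 7. total_sold = 93
Final: stock = 7, total_sold = 93

Answer: 93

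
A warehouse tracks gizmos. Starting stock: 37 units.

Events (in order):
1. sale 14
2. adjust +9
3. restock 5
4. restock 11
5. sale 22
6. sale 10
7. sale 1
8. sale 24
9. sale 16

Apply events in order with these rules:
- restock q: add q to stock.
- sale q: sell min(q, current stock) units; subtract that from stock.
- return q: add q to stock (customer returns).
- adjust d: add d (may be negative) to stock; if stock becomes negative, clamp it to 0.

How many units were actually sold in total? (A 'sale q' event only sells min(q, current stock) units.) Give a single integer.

Answer: 62

Derivation:
Processing events:
Start: stock = 37
  Event 1 (sale 14): sell min(14,37)=14. stock: 37 - 14 = 23. total_sold = 14
  Event 2 (adjust +9): 23 + 9 = 32
  Event 3 (restock 5): 32 + 5 = 37
  Event 4 (restock 11): 37 + 11 = 48
  Event 5 (sale 22): sell min(22,48)=22. stock: 48 - 22 = 26. total_sold = 36
  Event 6 (sale 10): sell min(10,26)=10. stock: 26 - 10 = 16. total_sold = 46
  Event 7 (sale 1): sell min(1,16)=1. stock: 16 - 1 = 15. total_sold = 47
  Event 8 (sale 24): sell min(24,15)=15. stock: 15 - 15 = 0. total_sold = 62
  Event 9 (sale 16): sell min(16,0)=0. stock: 0 - 0 = 0. total_sold = 62
Final: stock = 0, total_sold = 62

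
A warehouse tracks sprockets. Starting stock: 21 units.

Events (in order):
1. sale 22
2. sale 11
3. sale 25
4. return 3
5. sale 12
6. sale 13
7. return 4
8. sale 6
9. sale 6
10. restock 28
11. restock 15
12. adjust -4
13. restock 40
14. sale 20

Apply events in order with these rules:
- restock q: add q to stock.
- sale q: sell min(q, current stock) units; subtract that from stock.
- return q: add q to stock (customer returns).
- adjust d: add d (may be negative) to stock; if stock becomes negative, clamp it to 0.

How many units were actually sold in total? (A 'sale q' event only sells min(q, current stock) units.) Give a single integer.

Processing events:
Start: stock = 21
  Event 1 (sale 22): sell min(22,21)=21. stock: 21 - 21 = 0. total_sold = 21
  Event 2 (sale 11): sell min(11,0)=0. stock: 0 - 0 = 0. total_sold = 21
  Event 3 (sale 25): sell min(25,0)=0. stock: 0 - 0 = 0. total_sold = 21
  Event 4 (return 3): 0 + 3 = 3
  Event 5 (sale 12): sell min(12,3)=3. stock: 3 - 3 = 0. total_sold = 24
  Event 6 (sale 13): sell min(13,0)=0. stock: 0 - 0 = 0. total_sold = 24
  Event 7 (return 4): 0 + 4 = 4
  Event 8 (sale 6): sell min(6,4)=4. stock: 4 - 4 = 0. total_sold = 28
  Event 9 (sale 6): sell min(6,0)=0. stock: 0 - 0 = 0. total_sold = 28
  Event 10 (restock 28): 0 + 28 = 28
  Event 11 (restock 15): 28 + 15 = 43
  Event 12 (adjust -4): 43 + -4 = 39
  Event 13 (restock 40): 39 + 40 = 79
  Event 14 (sale 20): sell min(20,79)=20. stock: 79 - 20 = 59. total_sold = 48
Final: stock = 59, total_sold = 48

Answer: 48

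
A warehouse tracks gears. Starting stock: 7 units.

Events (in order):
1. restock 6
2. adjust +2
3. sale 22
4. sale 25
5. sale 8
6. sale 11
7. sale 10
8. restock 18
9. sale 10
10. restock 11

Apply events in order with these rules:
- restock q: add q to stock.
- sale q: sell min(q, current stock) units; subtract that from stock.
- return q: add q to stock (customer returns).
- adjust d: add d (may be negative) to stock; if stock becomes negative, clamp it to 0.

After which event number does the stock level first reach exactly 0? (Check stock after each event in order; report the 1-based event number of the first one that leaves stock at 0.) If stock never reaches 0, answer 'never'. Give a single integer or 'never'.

Answer: 3

Derivation:
Processing events:
Start: stock = 7
  Event 1 (restock 6): 7 + 6 = 13
  Event 2 (adjust +2): 13 + 2 = 15
  Event 3 (sale 22): sell min(22,15)=15. stock: 15 - 15 = 0. total_sold = 15
  Event 4 (sale 25): sell min(25,0)=0. stock: 0 - 0 = 0. total_sold = 15
  Event 5 (sale 8): sell min(8,0)=0. stock: 0 - 0 = 0. total_sold = 15
  Event 6 (sale 11): sell min(11,0)=0. stock: 0 - 0 = 0. total_sold = 15
  Event 7 (sale 10): sell min(10,0)=0. stock: 0 - 0 = 0. total_sold = 15
  Event 8 (restock 18): 0 + 18 = 18
  Event 9 (sale 10): sell min(10,18)=10. stock: 18 - 10 = 8. total_sold = 25
  Event 10 (restock 11): 8 + 11 = 19
Final: stock = 19, total_sold = 25

First zero at event 3.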